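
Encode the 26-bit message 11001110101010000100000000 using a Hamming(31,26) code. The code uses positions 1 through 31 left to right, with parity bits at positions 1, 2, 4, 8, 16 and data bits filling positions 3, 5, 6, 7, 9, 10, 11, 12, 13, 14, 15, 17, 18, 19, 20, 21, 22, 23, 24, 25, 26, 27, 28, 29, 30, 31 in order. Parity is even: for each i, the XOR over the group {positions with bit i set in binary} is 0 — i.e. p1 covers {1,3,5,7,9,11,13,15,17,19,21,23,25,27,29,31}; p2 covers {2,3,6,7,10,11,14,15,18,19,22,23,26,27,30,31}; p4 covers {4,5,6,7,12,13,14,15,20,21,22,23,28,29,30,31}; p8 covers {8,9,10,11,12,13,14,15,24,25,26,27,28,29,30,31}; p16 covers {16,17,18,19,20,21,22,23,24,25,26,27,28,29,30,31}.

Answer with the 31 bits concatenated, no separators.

Place data at non-parity positions: p1 p2 1 p4 1 0 0 p8 1 1 1 0 1 0 1 p16 0 1 0 0 0 0 1 0 0 0 0 0 0 0 0
p1 (pos 1,3,5,7,9,11,13,15,17,19,21,23,25,27,29,31): XOR of data positions = 1⊕1⊕0⊕1⊕1⊕1⊕1⊕0⊕0⊕0⊕1⊕0⊕0⊕0⊕0 = 1
p2 (pos 2,3,6,7,10,11,14,15,18,19,22,23,26,27,30,31): XOR of data positions = 1⊕0⊕0⊕1⊕1⊕0⊕1⊕1⊕0⊕0⊕1⊕0⊕0⊕0⊕0 = 0
p4 (pos 4,5,6,7,12,13,14,15,20,21,22,23,28,29,30,31): XOR of data positions = 1⊕0⊕0⊕0⊕1⊕0⊕1⊕0⊕0⊕0⊕1⊕0⊕0⊕0⊕0 = 0
p8 (pos 8,9,10,11,12,13,14,15,24,25,26,27,28,29,30,31): XOR of data positions = 1⊕1⊕1⊕0⊕1⊕0⊕1⊕0⊕0⊕0⊕0⊕0⊕0⊕0⊕0 = 1
p16 (pos 16,17,18,19,20,21,22,23,24,25,26,27,28,29,30,31): XOR of data positions = 0⊕1⊕0⊕0⊕0⊕0⊕1⊕0⊕0⊕0⊕0⊕0⊕0⊕0⊕0 = 0
Codeword: 1010100111101010010000100000000

1010100111101010010000100000000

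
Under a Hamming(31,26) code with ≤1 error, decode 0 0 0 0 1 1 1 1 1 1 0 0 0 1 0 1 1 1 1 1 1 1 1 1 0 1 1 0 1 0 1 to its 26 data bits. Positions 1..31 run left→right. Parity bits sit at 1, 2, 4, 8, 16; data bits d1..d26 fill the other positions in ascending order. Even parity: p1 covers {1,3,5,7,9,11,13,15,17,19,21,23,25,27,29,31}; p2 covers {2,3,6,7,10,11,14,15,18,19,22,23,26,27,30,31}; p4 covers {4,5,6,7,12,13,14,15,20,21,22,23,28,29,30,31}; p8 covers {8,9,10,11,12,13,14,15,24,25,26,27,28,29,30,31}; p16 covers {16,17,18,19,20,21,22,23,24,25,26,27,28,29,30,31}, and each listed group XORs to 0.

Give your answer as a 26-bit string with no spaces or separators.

s1 (pos 1,3,5,7,9,11,13,15,17,19,21,23,25,27,29,31): 0⊕0⊕1⊕1⊕1⊕0⊕0⊕0⊕1⊕1⊕1⊕1⊕0⊕1⊕1⊕1 = 0
s2 (pos 2,3,6,7,10,11,14,15,18,19,22,23,26,27,30,31): 0⊕0⊕1⊕1⊕1⊕0⊕1⊕0⊕1⊕1⊕1⊕1⊕1⊕1⊕0⊕1 = 1
s4 (pos 4,5,6,7,12,13,14,15,20,21,22,23,28,29,30,31): 0⊕1⊕1⊕1⊕0⊕0⊕1⊕0⊕1⊕1⊕1⊕1⊕0⊕1⊕0⊕1 = 0
s8 (pos 8,9,10,11,12,13,14,15,24,25,26,27,28,29,30,31): 1⊕1⊕1⊕0⊕0⊕0⊕1⊕0⊕1⊕0⊕1⊕1⊕0⊕1⊕0⊕1 = 1
s16 (pos 16,17,18,19,20,21,22,23,24,25,26,27,28,29,30,31): 1⊕1⊕1⊕1⊕1⊕1⊕1⊕1⊕1⊕0⊕1⊕1⊕0⊕1⊕0⊕1 = 1
Syndrome s16…s1 = 11010 → error at position 26.
Flip position 26: 0000111111000101111111110110101 → 0000111111000101111111110010101
Read data bits from positions 3,5,6,7,9,10,11,12,13,14,15,17,18,19,20,21,22,23,24,25,26,27,28,29,30,31: 01111100010111111110010101

01111100010111111110010101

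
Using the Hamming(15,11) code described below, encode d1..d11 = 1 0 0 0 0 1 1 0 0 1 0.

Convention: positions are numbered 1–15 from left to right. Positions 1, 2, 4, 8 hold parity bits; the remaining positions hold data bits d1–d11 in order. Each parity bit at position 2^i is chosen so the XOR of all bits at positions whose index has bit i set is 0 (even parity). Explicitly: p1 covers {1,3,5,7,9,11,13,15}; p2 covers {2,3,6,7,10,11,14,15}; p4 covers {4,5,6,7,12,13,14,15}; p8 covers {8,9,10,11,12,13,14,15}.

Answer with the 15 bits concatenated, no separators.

Place data at non-parity positions: p1 p2 1 p4 0 0 0 p8 0 1 1 0 0 1 0
p1 (pos 1,3,5,7,9,11,13,15): XOR of data positions = 1⊕0⊕0⊕0⊕1⊕0⊕0 = 0
p2 (pos 2,3,6,7,10,11,14,15): XOR of data positions = 1⊕0⊕0⊕1⊕1⊕1⊕0 = 0
p4 (pos 4,5,6,7,12,13,14,15): XOR of data positions = 0⊕0⊕0⊕0⊕0⊕1⊕0 = 1
p8 (pos 8,9,10,11,12,13,14,15): XOR of data positions = 0⊕1⊕1⊕0⊕0⊕1⊕0 = 1
Codeword: 001100010110010

001100010110010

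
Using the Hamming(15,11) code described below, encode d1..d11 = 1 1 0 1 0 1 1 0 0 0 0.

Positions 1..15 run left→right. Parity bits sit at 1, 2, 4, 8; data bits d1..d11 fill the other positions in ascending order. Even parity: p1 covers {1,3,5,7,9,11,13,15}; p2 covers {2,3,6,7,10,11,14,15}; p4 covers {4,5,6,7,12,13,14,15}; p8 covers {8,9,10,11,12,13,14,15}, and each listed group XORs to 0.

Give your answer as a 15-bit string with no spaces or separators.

001010100110000

Place data at non-parity positions: p1 p2 1 p4 1 0 1 p8 0 1 1 0 0 0 0
p1 (pos 1,3,5,7,9,11,13,15): XOR of data positions = 1⊕1⊕1⊕0⊕1⊕0⊕0 = 0
p2 (pos 2,3,6,7,10,11,14,15): XOR of data positions = 1⊕0⊕1⊕1⊕1⊕0⊕0 = 0
p4 (pos 4,5,6,7,12,13,14,15): XOR of data positions = 1⊕0⊕1⊕0⊕0⊕0⊕0 = 0
p8 (pos 8,9,10,11,12,13,14,15): XOR of data positions = 0⊕1⊕1⊕0⊕0⊕0⊕0 = 0
Codeword: 001010100110000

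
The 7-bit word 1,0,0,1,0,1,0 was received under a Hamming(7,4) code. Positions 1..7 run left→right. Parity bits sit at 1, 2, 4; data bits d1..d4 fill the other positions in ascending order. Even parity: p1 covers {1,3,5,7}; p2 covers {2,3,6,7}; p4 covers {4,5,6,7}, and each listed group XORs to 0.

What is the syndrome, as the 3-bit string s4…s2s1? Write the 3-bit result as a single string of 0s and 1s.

s1 (pos 1,3,5,7): 1⊕0⊕0⊕0 = 1
s2 (pos 2,3,6,7): 0⊕0⊕1⊕0 = 1
s4 (pos 4,5,6,7): 1⊕0⊕1⊕0 = 0
Syndrome s4…s1 = 011 → error at position 3.

011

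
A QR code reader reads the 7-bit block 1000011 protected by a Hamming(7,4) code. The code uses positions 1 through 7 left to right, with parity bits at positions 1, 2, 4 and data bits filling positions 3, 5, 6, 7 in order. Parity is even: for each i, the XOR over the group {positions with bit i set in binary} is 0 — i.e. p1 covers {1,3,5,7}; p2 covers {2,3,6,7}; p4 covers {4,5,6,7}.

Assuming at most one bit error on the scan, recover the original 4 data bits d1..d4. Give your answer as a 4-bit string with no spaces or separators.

s1 (pos 1,3,5,7): 1⊕0⊕0⊕1 = 0
s2 (pos 2,3,6,7): 0⊕0⊕1⊕1 = 0
s4 (pos 4,5,6,7): 0⊕0⊕1⊕1 = 0
Syndrome s4…s1 = 000 → no error.
Read data bits from positions 3,5,6,7: 0011

0011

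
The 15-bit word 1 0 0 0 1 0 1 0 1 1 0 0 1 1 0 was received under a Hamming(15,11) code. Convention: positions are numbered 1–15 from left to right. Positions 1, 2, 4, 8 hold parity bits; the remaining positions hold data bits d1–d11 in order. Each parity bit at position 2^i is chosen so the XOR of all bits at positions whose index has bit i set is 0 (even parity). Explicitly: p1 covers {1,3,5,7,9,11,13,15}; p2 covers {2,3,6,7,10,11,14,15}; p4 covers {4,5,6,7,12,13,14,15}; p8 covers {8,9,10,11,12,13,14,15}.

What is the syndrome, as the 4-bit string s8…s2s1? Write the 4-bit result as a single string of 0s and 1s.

s1 (pos 1,3,5,7,9,11,13,15): 1⊕0⊕1⊕1⊕1⊕0⊕1⊕0 = 1
s2 (pos 2,3,6,7,10,11,14,15): 0⊕0⊕0⊕1⊕1⊕0⊕1⊕0 = 1
s4 (pos 4,5,6,7,12,13,14,15): 0⊕1⊕0⊕1⊕0⊕1⊕1⊕0 = 0
s8 (pos 8,9,10,11,12,13,14,15): 0⊕1⊕1⊕0⊕0⊕1⊕1⊕0 = 0
Syndrome s8…s1 = 0011 → error at position 3.

0011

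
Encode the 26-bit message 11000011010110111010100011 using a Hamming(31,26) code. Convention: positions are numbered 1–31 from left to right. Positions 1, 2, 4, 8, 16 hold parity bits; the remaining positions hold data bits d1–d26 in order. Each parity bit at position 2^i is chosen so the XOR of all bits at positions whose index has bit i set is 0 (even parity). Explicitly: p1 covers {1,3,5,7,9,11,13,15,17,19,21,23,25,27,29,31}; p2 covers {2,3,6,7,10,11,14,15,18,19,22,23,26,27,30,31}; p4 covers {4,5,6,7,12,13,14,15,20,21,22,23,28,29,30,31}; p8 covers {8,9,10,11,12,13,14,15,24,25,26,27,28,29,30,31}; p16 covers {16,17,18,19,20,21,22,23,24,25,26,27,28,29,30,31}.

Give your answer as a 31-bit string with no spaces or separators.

0010100100110101110111010100011

Place data at non-parity positions: p1 p2 1 p4 1 0 0 p8 0 0 1 1 0 1 0 p16 1 1 0 1 1 1 0 1 0 1 0 0 0 1 1
p1 (pos 1,3,5,7,9,11,13,15,17,19,21,23,25,27,29,31): XOR of data positions = 1⊕1⊕0⊕0⊕1⊕0⊕0⊕1⊕0⊕1⊕0⊕0⊕0⊕0⊕1 = 0
p2 (pos 2,3,6,7,10,11,14,15,18,19,22,23,26,27,30,31): XOR of data positions = 1⊕0⊕0⊕0⊕1⊕1⊕0⊕1⊕0⊕1⊕0⊕1⊕0⊕1⊕1 = 0
p4 (pos 4,5,6,7,12,13,14,15,20,21,22,23,28,29,30,31): XOR of data positions = 1⊕0⊕0⊕1⊕0⊕1⊕0⊕1⊕1⊕1⊕0⊕0⊕0⊕1⊕1 = 0
p8 (pos 8,9,10,11,12,13,14,15,24,25,26,27,28,29,30,31): XOR of data positions = 0⊕0⊕1⊕1⊕0⊕1⊕0⊕1⊕0⊕1⊕0⊕0⊕0⊕1⊕1 = 1
p16 (pos 16,17,18,19,20,21,22,23,24,25,26,27,28,29,30,31): XOR of data positions = 1⊕1⊕0⊕1⊕1⊕1⊕0⊕1⊕0⊕1⊕0⊕0⊕0⊕1⊕1 = 1
Codeword: 0010100100110101110111010100011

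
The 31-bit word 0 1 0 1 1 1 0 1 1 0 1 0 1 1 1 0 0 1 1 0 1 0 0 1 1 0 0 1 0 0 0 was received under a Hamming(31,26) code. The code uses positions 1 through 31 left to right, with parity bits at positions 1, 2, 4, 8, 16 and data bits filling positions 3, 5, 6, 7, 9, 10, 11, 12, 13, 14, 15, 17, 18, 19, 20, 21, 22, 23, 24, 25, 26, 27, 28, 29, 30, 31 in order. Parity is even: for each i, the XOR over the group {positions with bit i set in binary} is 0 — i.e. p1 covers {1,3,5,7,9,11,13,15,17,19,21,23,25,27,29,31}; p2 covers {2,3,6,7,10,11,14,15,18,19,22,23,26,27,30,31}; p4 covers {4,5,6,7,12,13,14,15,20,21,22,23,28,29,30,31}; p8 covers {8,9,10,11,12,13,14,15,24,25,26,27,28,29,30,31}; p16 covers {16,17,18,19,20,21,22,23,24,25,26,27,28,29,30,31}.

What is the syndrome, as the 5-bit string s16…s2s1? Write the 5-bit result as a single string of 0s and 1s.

s1 (pos 1,3,5,7,9,11,13,15,17,19,21,23,25,27,29,31): 0⊕0⊕1⊕0⊕1⊕1⊕1⊕1⊕0⊕1⊕1⊕0⊕1⊕0⊕0⊕0 = 0
s2 (pos 2,3,6,7,10,11,14,15,18,19,22,23,26,27,30,31): 1⊕0⊕1⊕0⊕0⊕1⊕1⊕1⊕1⊕1⊕0⊕0⊕0⊕0⊕0⊕0 = 1
s4 (pos 4,5,6,7,12,13,14,15,20,21,22,23,28,29,30,31): 1⊕1⊕1⊕0⊕0⊕1⊕1⊕1⊕0⊕1⊕0⊕0⊕1⊕0⊕0⊕0 = 0
s8 (pos 8,9,10,11,12,13,14,15,24,25,26,27,28,29,30,31): 1⊕1⊕0⊕1⊕0⊕1⊕1⊕1⊕1⊕1⊕0⊕0⊕1⊕0⊕0⊕0 = 1
s16 (pos 16,17,18,19,20,21,22,23,24,25,26,27,28,29,30,31): 0⊕0⊕1⊕1⊕0⊕1⊕0⊕0⊕1⊕1⊕0⊕0⊕1⊕0⊕0⊕0 = 0
Syndrome s16…s1 = 01010 → error at position 10.

01010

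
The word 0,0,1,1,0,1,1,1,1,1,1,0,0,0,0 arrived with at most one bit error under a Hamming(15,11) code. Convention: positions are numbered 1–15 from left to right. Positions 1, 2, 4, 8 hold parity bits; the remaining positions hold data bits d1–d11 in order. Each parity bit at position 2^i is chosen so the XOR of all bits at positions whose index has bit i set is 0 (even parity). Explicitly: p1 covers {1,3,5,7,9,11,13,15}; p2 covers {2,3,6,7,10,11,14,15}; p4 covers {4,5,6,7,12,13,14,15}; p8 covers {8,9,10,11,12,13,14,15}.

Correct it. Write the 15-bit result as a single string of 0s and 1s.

s1 (pos 1,3,5,7,9,11,13,15): 0⊕1⊕0⊕1⊕1⊕1⊕0⊕0 = 0
s2 (pos 2,3,6,7,10,11,14,15): 0⊕1⊕1⊕1⊕1⊕1⊕0⊕0 = 1
s4 (pos 4,5,6,7,12,13,14,15): 1⊕0⊕1⊕1⊕0⊕0⊕0⊕0 = 1
s8 (pos 8,9,10,11,12,13,14,15): 1⊕1⊕1⊕1⊕0⊕0⊕0⊕0 = 0
Syndrome s8…s1 = 0110 → error at position 6.
Flip position 6: 001101111110000 → 001100111110000

001100111110000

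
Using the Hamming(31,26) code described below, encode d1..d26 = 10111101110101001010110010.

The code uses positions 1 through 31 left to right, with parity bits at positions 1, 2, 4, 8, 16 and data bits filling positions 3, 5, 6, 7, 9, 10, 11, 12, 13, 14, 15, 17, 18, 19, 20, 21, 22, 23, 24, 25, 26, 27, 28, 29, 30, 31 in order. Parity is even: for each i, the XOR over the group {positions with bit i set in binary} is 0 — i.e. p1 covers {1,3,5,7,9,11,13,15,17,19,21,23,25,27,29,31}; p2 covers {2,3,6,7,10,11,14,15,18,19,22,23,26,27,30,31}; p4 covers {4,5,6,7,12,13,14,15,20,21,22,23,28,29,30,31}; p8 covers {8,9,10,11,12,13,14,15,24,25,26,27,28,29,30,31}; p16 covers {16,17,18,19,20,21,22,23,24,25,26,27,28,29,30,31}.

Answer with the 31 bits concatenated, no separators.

1011011111011101101001010110010

Place data at non-parity positions: p1 p2 1 p4 0 1 1 p8 1 1 0 1 1 1 0 p16 1 0 1 0 0 1 0 1 0 1 1 0 0 1 0
p1 (pos 1,3,5,7,9,11,13,15,17,19,21,23,25,27,29,31): XOR of data positions = 1⊕0⊕1⊕1⊕0⊕1⊕0⊕1⊕1⊕0⊕0⊕0⊕1⊕0⊕0 = 1
p2 (pos 2,3,6,7,10,11,14,15,18,19,22,23,26,27,30,31): XOR of data positions = 1⊕1⊕1⊕1⊕0⊕1⊕0⊕0⊕1⊕1⊕0⊕1⊕1⊕1⊕0 = 0
p4 (pos 4,5,6,7,12,13,14,15,20,21,22,23,28,29,30,31): XOR of data positions = 0⊕1⊕1⊕1⊕1⊕1⊕0⊕0⊕0⊕1⊕0⊕0⊕0⊕1⊕0 = 1
p8 (pos 8,9,10,11,12,13,14,15,24,25,26,27,28,29,30,31): XOR of data positions = 1⊕1⊕0⊕1⊕1⊕1⊕0⊕1⊕0⊕1⊕1⊕0⊕0⊕1⊕0 = 1
p16 (pos 16,17,18,19,20,21,22,23,24,25,26,27,28,29,30,31): XOR of data positions = 1⊕0⊕1⊕0⊕0⊕1⊕0⊕1⊕0⊕1⊕1⊕0⊕0⊕1⊕0 = 1
Codeword: 1011011111011101101001010110010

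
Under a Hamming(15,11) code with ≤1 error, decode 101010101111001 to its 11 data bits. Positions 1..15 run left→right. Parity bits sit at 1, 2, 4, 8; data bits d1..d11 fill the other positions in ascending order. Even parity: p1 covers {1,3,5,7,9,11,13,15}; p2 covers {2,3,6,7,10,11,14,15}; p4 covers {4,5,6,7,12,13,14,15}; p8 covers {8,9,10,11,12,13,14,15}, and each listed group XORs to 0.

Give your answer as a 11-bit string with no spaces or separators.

s1 (pos 1,3,5,7,9,11,13,15): 1⊕1⊕1⊕1⊕1⊕1⊕0⊕1 = 1
s2 (pos 2,3,6,7,10,11,14,15): 0⊕1⊕0⊕1⊕1⊕1⊕0⊕1 = 1
s4 (pos 4,5,6,7,12,13,14,15): 0⊕1⊕0⊕1⊕1⊕0⊕0⊕1 = 0
s8 (pos 8,9,10,11,12,13,14,15): 0⊕1⊕1⊕1⊕1⊕0⊕0⊕1 = 1
Syndrome s8…s1 = 1011 → error at position 11.
Flip position 11: 101010101111001 → 101010101101001
Read data bits from positions 3,5,6,7,9,10,11,12,13,14,15: 11011101001

11011101001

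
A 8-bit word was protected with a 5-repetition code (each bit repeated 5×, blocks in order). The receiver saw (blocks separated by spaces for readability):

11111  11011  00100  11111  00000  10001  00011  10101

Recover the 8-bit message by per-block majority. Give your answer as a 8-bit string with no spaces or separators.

11010001

Block 1 (11111): 5 ones → 1
Block 2 (11011): 4 ones → 1
Block 3 (00100): 1 one → 0
Block 4 (11111): 5 ones → 1
Block 5 (00000): 0 ones → 0
Block 6 (10001): 2 ones → 0
Block 7 (00011): 2 ones → 0
Block 8 (10101): 3 ones → 1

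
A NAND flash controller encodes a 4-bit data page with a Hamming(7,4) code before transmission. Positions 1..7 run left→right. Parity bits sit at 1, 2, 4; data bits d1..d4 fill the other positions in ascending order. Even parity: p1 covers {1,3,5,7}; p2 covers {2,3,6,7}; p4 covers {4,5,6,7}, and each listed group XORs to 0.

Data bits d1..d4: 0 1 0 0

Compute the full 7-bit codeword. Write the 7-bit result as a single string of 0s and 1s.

Place data at non-parity positions: p1 p2 0 p4 1 0 0
p1 (pos 1,3,5,7): XOR of data positions = 0⊕1⊕0 = 1
p2 (pos 2,3,6,7): XOR of data positions = 0⊕0⊕0 = 0
p4 (pos 4,5,6,7): XOR of data positions = 1⊕0⊕0 = 1
Codeword: 1001100

1001100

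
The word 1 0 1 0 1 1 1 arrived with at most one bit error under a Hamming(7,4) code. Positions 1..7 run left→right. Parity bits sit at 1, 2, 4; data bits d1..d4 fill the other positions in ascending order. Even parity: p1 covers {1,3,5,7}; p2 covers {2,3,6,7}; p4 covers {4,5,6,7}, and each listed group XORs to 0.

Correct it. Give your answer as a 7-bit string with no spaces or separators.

1010101

s1 (pos 1,3,5,7): 1⊕1⊕1⊕1 = 0
s2 (pos 2,3,6,7): 0⊕1⊕1⊕1 = 1
s4 (pos 4,5,6,7): 0⊕1⊕1⊕1 = 1
Syndrome s4…s1 = 110 → error at position 6.
Flip position 6: 1010111 → 1010101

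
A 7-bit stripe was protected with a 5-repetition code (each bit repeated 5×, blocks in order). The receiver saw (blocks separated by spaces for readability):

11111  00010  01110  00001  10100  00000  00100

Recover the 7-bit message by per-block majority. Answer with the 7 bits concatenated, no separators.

Block 1 (11111): 5 ones → 1
Block 2 (00010): 1 one → 0
Block 3 (01110): 3 ones → 1
Block 4 (00001): 1 one → 0
Block 5 (10100): 2 ones → 0
Block 6 (00000): 0 ones → 0
Block 7 (00100): 1 one → 0

1010000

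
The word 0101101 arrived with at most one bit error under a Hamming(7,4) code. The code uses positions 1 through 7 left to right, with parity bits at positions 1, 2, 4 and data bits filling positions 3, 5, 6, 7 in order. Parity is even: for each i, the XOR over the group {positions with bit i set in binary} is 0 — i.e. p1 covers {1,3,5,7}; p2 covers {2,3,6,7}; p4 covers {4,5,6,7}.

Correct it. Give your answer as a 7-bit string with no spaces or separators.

s1 (pos 1,3,5,7): 0⊕0⊕1⊕1 = 0
s2 (pos 2,3,6,7): 1⊕0⊕0⊕1 = 0
s4 (pos 4,5,6,7): 1⊕1⊕0⊕1 = 1
Syndrome s4…s1 = 100 → error at position 4.
Flip position 4: 0101101 → 0100101

0100101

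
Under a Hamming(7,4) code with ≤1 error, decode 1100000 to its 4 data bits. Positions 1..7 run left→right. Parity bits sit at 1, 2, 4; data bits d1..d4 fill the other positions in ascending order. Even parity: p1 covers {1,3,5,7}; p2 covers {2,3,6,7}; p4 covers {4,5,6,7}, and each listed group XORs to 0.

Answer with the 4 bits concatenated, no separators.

1000

s1 (pos 1,3,5,7): 1⊕0⊕0⊕0 = 1
s2 (pos 2,3,6,7): 1⊕0⊕0⊕0 = 1
s4 (pos 4,5,6,7): 0⊕0⊕0⊕0 = 0
Syndrome s4…s1 = 011 → error at position 3.
Flip position 3: 1100000 → 1110000
Read data bits from positions 3,5,6,7: 1000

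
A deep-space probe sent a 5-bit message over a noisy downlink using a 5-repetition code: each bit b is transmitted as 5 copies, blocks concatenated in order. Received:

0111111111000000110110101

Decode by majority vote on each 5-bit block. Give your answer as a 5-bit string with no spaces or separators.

Block 1 (01111): 4 ones → 1
Block 2 (11111): 5 ones → 1
Block 3 (00000): 0 ones → 0
Block 4 (01101): 3 ones → 1
Block 5 (10101): 3 ones → 1

11011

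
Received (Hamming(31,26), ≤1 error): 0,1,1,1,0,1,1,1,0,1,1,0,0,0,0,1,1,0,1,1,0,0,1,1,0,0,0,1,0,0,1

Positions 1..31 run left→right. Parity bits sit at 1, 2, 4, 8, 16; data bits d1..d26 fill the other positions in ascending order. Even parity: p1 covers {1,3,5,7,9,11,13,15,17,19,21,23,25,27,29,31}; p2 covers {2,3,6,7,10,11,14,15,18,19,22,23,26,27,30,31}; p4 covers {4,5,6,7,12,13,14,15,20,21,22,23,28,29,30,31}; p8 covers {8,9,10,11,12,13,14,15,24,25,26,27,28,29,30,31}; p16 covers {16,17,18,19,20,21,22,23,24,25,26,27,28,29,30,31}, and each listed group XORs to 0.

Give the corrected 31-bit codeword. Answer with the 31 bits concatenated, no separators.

s1 (pos 1,3,5,7,9,11,13,15,17,19,21,23,25,27,29,31): 0⊕1⊕0⊕1⊕0⊕1⊕0⊕0⊕1⊕1⊕0⊕1⊕0⊕0⊕0⊕1 = 1
s2 (pos 2,3,6,7,10,11,14,15,18,19,22,23,26,27,30,31): 1⊕1⊕1⊕1⊕1⊕1⊕0⊕0⊕0⊕1⊕0⊕1⊕0⊕0⊕0⊕1 = 1
s4 (pos 4,5,6,7,12,13,14,15,20,21,22,23,28,29,30,31): 1⊕0⊕1⊕1⊕0⊕0⊕0⊕0⊕1⊕0⊕0⊕1⊕1⊕0⊕0⊕1 = 1
s8 (pos 8,9,10,11,12,13,14,15,24,25,26,27,28,29,30,31): 1⊕0⊕1⊕1⊕0⊕0⊕0⊕0⊕1⊕0⊕0⊕0⊕1⊕0⊕0⊕1 = 0
s16 (pos 16,17,18,19,20,21,22,23,24,25,26,27,28,29,30,31): 1⊕1⊕0⊕1⊕1⊕0⊕0⊕1⊕1⊕0⊕0⊕0⊕1⊕0⊕0⊕1 = 0
Syndrome s16…s1 = 00111 → error at position 7.
Flip position 7: 0111011101100001101100110001001 → 0111010101100001101100110001001

0111010101100001101100110001001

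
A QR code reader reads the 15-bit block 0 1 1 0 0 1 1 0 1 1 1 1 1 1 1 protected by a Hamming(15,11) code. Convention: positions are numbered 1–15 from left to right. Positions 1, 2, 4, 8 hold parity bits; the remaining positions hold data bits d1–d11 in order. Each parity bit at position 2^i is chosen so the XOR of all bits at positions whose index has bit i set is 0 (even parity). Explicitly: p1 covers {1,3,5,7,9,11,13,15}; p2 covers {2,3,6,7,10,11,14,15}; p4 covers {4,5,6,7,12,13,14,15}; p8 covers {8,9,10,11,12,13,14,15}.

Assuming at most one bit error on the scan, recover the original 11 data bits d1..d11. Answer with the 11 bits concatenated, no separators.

s1 (pos 1,3,5,7,9,11,13,15): 0⊕1⊕0⊕1⊕1⊕1⊕1⊕1 = 0
s2 (pos 2,3,6,7,10,11,14,15): 1⊕1⊕1⊕1⊕1⊕1⊕1⊕1 = 0
s4 (pos 4,5,6,7,12,13,14,15): 0⊕0⊕1⊕1⊕1⊕1⊕1⊕1 = 0
s8 (pos 8,9,10,11,12,13,14,15): 0⊕1⊕1⊕1⊕1⊕1⊕1⊕1 = 1
Syndrome s8…s1 = 1000 → error at position 8.
Flip position 8: 011001101111111 → 011001111111111
Read data bits from positions 3,5,6,7,9,10,11,12,13,14,15: 10111111111

10111111111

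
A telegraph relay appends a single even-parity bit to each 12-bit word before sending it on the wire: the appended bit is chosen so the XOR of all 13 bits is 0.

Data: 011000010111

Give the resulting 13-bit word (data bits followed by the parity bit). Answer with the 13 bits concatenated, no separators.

0110000101110

XOR of the 12 data bits: 0⊕1⊕1⊕0⊕0⊕0⊕0⊕1⊕0⊕1⊕1⊕1 = 0
Parity bit = 0 (so all 13 bits XOR to 0).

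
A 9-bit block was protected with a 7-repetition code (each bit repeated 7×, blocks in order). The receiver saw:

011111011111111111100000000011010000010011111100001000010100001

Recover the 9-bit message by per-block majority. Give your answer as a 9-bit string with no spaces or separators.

Block 1 (0111110): 5 ones → 1
Block 2 (1111111): 7 ones → 1
Block 3 (1111100): 5 ones → 1
Block 4 (0000000): 0 ones → 0
Block 5 (1101000): 3 ones → 0
Block 6 (0010011): 3 ones → 0
Block 7 (1111000): 4 ones → 1
Block 8 (0100001): 2 ones → 0
Block 9 (0100001): 2 ones → 0

111000100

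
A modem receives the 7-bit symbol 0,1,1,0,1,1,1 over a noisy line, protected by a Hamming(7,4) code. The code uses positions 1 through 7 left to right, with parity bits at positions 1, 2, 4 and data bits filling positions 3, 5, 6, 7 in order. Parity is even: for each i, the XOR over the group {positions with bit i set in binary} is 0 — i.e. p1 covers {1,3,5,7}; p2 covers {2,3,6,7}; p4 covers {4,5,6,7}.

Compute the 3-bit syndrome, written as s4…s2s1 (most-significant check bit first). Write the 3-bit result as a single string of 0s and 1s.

s1 (pos 1,3,5,7): 0⊕1⊕1⊕1 = 1
s2 (pos 2,3,6,7): 1⊕1⊕1⊕1 = 0
s4 (pos 4,5,6,7): 0⊕1⊕1⊕1 = 1
Syndrome s4…s1 = 101 → error at position 5.

101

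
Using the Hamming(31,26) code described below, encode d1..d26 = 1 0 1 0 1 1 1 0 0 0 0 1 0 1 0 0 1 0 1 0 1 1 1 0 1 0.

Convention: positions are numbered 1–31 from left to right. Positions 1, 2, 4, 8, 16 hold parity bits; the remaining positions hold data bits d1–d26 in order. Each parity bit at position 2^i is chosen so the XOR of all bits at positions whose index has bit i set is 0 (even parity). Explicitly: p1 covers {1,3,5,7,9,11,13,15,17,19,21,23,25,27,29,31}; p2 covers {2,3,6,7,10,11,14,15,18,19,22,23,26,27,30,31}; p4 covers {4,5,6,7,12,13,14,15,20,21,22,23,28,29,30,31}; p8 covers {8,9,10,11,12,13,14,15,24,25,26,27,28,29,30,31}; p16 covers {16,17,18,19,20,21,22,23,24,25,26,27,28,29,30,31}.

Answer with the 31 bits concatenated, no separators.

0110010011100000101001010111010

Place data at non-parity positions: p1 p2 1 p4 0 1 0 p8 1 1 1 0 0 0 0 p16 1 0 1 0 0 1 0 1 0 1 1 1 0 1 0
p1 (pos 1,3,5,7,9,11,13,15,17,19,21,23,25,27,29,31): XOR of data positions = 1⊕0⊕0⊕1⊕1⊕0⊕0⊕1⊕1⊕0⊕0⊕0⊕1⊕0⊕0 = 0
p2 (pos 2,3,6,7,10,11,14,15,18,19,22,23,26,27,30,31): XOR of data positions = 1⊕1⊕0⊕1⊕1⊕0⊕0⊕0⊕1⊕1⊕0⊕1⊕1⊕1⊕0 = 1
p4 (pos 4,5,6,7,12,13,14,15,20,21,22,23,28,29,30,31): XOR of data positions = 0⊕1⊕0⊕0⊕0⊕0⊕0⊕0⊕0⊕1⊕0⊕1⊕0⊕1⊕0 = 0
p8 (pos 8,9,10,11,12,13,14,15,24,25,26,27,28,29,30,31): XOR of data positions = 1⊕1⊕1⊕0⊕0⊕0⊕0⊕1⊕0⊕1⊕1⊕1⊕0⊕1⊕0 = 0
p16 (pos 16,17,18,19,20,21,22,23,24,25,26,27,28,29,30,31): XOR of data positions = 1⊕0⊕1⊕0⊕0⊕1⊕0⊕1⊕0⊕1⊕1⊕1⊕0⊕1⊕0 = 0
Codeword: 0110010011100000101001010111010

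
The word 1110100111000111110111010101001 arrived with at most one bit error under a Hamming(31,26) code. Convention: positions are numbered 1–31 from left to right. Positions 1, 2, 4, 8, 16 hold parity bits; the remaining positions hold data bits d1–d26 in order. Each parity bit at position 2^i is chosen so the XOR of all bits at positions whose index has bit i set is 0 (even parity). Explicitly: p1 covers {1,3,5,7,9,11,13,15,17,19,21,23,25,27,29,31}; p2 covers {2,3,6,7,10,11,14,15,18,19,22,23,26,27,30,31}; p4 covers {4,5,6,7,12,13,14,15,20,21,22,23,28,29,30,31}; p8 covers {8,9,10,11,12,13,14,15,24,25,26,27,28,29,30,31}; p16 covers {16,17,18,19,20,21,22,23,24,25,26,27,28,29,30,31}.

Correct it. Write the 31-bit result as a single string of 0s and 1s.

1110100110000111110111010101001

s1 (pos 1,3,5,7,9,11,13,15,17,19,21,23,25,27,29,31): 1⊕1⊕1⊕0⊕1⊕0⊕0⊕1⊕1⊕0⊕1⊕0⊕0⊕0⊕0⊕1 = 0
s2 (pos 2,3,6,7,10,11,14,15,18,19,22,23,26,27,30,31): 1⊕1⊕0⊕0⊕1⊕0⊕1⊕1⊕1⊕0⊕1⊕0⊕1⊕0⊕0⊕1 = 1
s4 (pos 4,5,6,7,12,13,14,15,20,21,22,23,28,29,30,31): 0⊕1⊕0⊕0⊕0⊕0⊕1⊕1⊕1⊕1⊕1⊕0⊕1⊕0⊕0⊕1 = 0
s8 (pos 8,9,10,11,12,13,14,15,24,25,26,27,28,29,30,31): 1⊕1⊕1⊕0⊕0⊕0⊕1⊕1⊕1⊕0⊕1⊕0⊕1⊕0⊕0⊕1 = 1
s16 (pos 16,17,18,19,20,21,22,23,24,25,26,27,28,29,30,31): 1⊕1⊕1⊕0⊕1⊕1⊕1⊕0⊕1⊕0⊕1⊕0⊕1⊕0⊕0⊕1 = 0
Syndrome s16…s1 = 01010 → error at position 10.
Flip position 10: 1110100111000111110111010101001 → 1110100110000111110111010101001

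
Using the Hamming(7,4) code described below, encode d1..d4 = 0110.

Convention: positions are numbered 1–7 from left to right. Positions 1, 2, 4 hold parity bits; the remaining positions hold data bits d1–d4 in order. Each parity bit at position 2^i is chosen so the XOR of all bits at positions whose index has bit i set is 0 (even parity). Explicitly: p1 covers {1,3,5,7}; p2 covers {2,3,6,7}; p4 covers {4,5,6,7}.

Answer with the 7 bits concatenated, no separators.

1100110

Place data at non-parity positions: p1 p2 0 p4 1 1 0
p1 (pos 1,3,5,7): XOR of data positions = 0⊕1⊕0 = 1
p2 (pos 2,3,6,7): XOR of data positions = 0⊕1⊕0 = 1
p4 (pos 4,5,6,7): XOR of data positions = 1⊕1⊕0 = 0
Codeword: 1100110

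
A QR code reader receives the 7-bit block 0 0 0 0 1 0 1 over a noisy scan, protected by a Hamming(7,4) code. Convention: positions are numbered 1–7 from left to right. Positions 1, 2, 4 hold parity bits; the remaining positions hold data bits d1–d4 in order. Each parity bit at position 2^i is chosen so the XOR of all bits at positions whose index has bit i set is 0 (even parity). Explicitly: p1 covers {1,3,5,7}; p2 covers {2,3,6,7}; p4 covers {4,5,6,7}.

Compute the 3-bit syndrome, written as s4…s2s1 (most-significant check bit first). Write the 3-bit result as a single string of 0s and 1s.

s1 (pos 1,3,5,7): 0⊕0⊕1⊕1 = 0
s2 (pos 2,3,6,7): 0⊕0⊕0⊕1 = 1
s4 (pos 4,5,6,7): 0⊕1⊕0⊕1 = 0
Syndrome s4…s1 = 010 → error at position 2.

010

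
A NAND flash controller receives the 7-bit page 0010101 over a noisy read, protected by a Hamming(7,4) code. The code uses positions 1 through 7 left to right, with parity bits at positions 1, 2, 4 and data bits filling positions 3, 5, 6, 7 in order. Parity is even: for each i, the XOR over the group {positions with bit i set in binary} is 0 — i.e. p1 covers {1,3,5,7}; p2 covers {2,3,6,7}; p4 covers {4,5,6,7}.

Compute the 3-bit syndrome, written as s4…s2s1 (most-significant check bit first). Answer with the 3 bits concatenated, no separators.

001

s1 (pos 1,3,5,7): 0⊕1⊕1⊕1 = 1
s2 (pos 2,3,6,7): 0⊕1⊕0⊕1 = 0
s4 (pos 4,5,6,7): 0⊕1⊕0⊕1 = 0
Syndrome s4…s1 = 001 → error at position 1.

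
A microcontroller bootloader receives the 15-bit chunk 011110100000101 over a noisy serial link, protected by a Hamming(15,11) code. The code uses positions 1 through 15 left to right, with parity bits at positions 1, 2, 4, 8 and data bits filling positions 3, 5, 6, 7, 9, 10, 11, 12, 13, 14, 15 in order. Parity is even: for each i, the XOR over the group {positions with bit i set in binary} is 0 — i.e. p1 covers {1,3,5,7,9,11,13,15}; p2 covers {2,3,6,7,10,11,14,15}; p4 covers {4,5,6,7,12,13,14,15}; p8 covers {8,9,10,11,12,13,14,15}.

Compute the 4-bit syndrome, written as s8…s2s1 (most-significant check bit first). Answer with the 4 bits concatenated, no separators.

s1 (pos 1,3,5,7,9,11,13,15): 0⊕1⊕1⊕1⊕0⊕0⊕1⊕1 = 1
s2 (pos 2,3,6,7,10,11,14,15): 1⊕1⊕0⊕1⊕0⊕0⊕0⊕1 = 0
s4 (pos 4,5,6,7,12,13,14,15): 1⊕1⊕0⊕1⊕0⊕1⊕0⊕1 = 1
s8 (pos 8,9,10,11,12,13,14,15): 0⊕0⊕0⊕0⊕0⊕1⊕0⊕1 = 0
Syndrome s8…s1 = 0101 → error at position 5.

0101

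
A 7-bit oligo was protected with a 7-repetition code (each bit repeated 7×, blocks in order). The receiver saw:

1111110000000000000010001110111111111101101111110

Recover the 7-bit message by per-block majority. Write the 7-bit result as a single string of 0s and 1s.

Block 1 (1111110): 6 ones → 1
Block 2 (0000000): 0 ones → 0
Block 3 (0000001): 1 one → 0
Block 4 (0001110): 3 ones → 0
Block 5 (1111111): 7 ones → 1
Block 6 (1110110): 5 ones → 1
Block 7 (1111110): 6 ones → 1

1000111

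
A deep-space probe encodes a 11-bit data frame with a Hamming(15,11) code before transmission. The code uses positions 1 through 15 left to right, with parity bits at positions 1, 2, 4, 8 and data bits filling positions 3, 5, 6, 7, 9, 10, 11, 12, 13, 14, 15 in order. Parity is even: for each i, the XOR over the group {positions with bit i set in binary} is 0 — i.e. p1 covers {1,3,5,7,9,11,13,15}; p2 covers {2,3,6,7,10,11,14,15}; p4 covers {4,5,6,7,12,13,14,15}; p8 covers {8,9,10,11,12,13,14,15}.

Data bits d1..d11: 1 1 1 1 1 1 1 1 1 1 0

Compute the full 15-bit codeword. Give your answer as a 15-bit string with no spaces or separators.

001011101111110

Place data at non-parity positions: p1 p2 1 p4 1 1 1 p8 1 1 1 1 1 1 0
p1 (pos 1,3,5,7,9,11,13,15): XOR of data positions = 1⊕1⊕1⊕1⊕1⊕1⊕0 = 0
p2 (pos 2,3,6,7,10,11,14,15): XOR of data positions = 1⊕1⊕1⊕1⊕1⊕1⊕0 = 0
p4 (pos 4,5,6,7,12,13,14,15): XOR of data positions = 1⊕1⊕1⊕1⊕1⊕1⊕0 = 0
p8 (pos 8,9,10,11,12,13,14,15): XOR of data positions = 1⊕1⊕1⊕1⊕1⊕1⊕0 = 0
Codeword: 001011101111110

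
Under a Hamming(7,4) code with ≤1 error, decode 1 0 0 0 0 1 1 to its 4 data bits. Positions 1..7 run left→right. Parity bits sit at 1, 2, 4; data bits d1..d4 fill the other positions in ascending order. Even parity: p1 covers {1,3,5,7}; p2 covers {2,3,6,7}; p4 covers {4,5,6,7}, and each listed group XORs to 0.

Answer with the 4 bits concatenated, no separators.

s1 (pos 1,3,5,7): 1⊕0⊕0⊕1 = 0
s2 (pos 2,3,6,7): 0⊕0⊕1⊕1 = 0
s4 (pos 4,5,6,7): 0⊕0⊕1⊕1 = 0
Syndrome s4…s1 = 000 → no error.
Read data bits from positions 3,5,6,7: 0011

0011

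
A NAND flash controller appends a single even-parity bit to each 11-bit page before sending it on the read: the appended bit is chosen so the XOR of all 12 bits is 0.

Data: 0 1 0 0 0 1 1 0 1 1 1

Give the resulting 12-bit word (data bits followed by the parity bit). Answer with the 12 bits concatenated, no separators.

XOR of the 11 data bits: 0⊕1⊕0⊕0⊕0⊕1⊕1⊕0⊕1⊕1⊕1 = 0
Parity bit = 0 (so all 12 bits XOR to 0).

010001101110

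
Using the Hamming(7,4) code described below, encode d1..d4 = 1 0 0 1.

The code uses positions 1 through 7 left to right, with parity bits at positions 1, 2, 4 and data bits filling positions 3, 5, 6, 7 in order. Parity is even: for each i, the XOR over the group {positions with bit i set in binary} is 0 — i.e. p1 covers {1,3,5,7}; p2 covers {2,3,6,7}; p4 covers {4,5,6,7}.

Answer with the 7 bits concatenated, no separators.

0011001

Place data at non-parity positions: p1 p2 1 p4 0 0 1
p1 (pos 1,3,5,7): XOR of data positions = 1⊕0⊕1 = 0
p2 (pos 2,3,6,7): XOR of data positions = 1⊕0⊕1 = 0
p4 (pos 4,5,6,7): XOR of data positions = 0⊕0⊕1 = 1
Codeword: 0011001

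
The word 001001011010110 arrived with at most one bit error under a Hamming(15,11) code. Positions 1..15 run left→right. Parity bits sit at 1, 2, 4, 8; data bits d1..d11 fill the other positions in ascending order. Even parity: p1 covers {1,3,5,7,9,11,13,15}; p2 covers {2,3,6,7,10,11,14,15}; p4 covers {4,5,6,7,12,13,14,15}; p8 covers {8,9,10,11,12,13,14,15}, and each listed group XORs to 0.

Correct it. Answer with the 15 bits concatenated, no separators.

s1 (pos 1,3,5,7,9,11,13,15): 0⊕1⊕0⊕0⊕1⊕1⊕1⊕0 = 0
s2 (pos 2,3,6,7,10,11,14,15): 0⊕1⊕1⊕0⊕0⊕1⊕1⊕0 = 0
s4 (pos 4,5,6,7,12,13,14,15): 0⊕0⊕1⊕0⊕0⊕1⊕1⊕0 = 1
s8 (pos 8,9,10,11,12,13,14,15): 1⊕1⊕0⊕1⊕0⊕1⊕1⊕0 = 1
Syndrome s8…s1 = 1100 → error at position 12.
Flip position 12: 001001011010110 → 001001011011110

001001011011110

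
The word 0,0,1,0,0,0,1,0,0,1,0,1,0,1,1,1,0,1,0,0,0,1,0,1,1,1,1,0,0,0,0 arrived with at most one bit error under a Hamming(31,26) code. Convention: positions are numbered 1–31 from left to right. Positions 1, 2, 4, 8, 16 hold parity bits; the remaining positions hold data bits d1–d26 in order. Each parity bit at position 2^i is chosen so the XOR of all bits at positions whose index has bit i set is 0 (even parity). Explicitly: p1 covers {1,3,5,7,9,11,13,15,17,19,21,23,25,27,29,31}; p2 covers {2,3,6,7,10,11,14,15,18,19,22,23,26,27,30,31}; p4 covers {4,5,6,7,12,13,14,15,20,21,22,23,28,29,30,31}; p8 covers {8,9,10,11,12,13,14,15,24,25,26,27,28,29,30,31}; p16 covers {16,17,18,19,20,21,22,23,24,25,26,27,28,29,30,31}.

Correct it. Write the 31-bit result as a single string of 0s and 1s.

s1 (pos 1,3,5,7,9,11,13,15,17,19,21,23,25,27,29,31): 0⊕1⊕0⊕1⊕0⊕0⊕0⊕1⊕0⊕0⊕0⊕0⊕1⊕1⊕0⊕0 = 1
s2 (pos 2,3,6,7,10,11,14,15,18,19,22,23,26,27,30,31): 0⊕1⊕0⊕1⊕1⊕0⊕1⊕1⊕1⊕0⊕1⊕0⊕1⊕1⊕0⊕0 = 1
s4 (pos 4,5,6,7,12,13,14,15,20,21,22,23,28,29,30,31): 0⊕0⊕0⊕1⊕1⊕0⊕1⊕1⊕0⊕0⊕1⊕0⊕0⊕0⊕0⊕0 = 1
s8 (pos 8,9,10,11,12,13,14,15,24,25,26,27,28,29,30,31): 0⊕0⊕1⊕0⊕1⊕0⊕1⊕1⊕1⊕1⊕1⊕1⊕0⊕0⊕0⊕0 = 0
s16 (pos 16,17,18,19,20,21,22,23,24,25,26,27,28,29,30,31): 1⊕0⊕1⊕0⊕0⊕0⊕1⊕0⊕1⊕1⊕1⊕1⊕0⊕0⊕0⊕0 = 1
Syndrome s16…s1 = 10111 → error at position 23.
Flip position 23: 0010001001010111010001011110000 → 0010001001010111010001111110000

0010001001010111010001111110000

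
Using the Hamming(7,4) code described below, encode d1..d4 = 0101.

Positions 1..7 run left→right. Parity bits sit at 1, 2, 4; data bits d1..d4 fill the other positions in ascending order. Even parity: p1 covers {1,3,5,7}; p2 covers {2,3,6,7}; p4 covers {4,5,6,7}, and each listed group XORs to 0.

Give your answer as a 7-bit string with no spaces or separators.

Place data at non-parity positions: p1 p2 0 p4 1 0 1
p1 (pos 1,3,5,7): XOR of data positions = 0⊕1⊕1 = 0
p2 (pos 2,3,6,7): XOR of data positions = 0⊕0⊕1 = 1
p4 (pos 4,5,6,7): XOR of data positions = 1⊕0⊕1 = 0
Codeword: 0100101

0100101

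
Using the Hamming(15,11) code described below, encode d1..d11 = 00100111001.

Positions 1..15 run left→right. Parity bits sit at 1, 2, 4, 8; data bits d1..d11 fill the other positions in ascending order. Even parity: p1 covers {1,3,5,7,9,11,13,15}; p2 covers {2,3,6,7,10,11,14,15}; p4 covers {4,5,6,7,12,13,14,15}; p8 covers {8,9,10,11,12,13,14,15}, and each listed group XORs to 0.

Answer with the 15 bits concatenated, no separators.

Place data at non-parity positions: p1 p2 0 p4 0 1 0 p8 0 1 1 1 0 0 1
p1 (pos 1,3,5,7,9,11,13,15): XOR of data positions = 0⊕0⊕0⊕0⊕1⊕0⊕1 = 0
p2 (pos 2,3,6,7,10,11,14,15): XOR of data positions = 0⊕1⊕0⊕1⊕1⊕0⊕1 = 0
p4 (pos 4,5,6,7,12,13,14,15): XOR of data positions = 0⊕1⊕0⊕1⊕0⊕0⊕1 = 1
p8 (pos 8,9,10,11,12,13,14,15): XOR of data positions = 0⊕1⊕1⊕1⊕0⊕0⊕1 = 0
Codeword: 000101000111001

000101000111001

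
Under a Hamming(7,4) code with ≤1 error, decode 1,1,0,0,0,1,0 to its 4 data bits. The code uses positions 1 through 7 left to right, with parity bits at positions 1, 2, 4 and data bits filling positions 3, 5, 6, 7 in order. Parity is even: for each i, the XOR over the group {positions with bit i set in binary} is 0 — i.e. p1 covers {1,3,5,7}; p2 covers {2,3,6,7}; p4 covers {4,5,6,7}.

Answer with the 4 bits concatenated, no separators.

s1 (pos 1,3,5,7): 1⊕0⊕0⊕0 = 1
s2 (pos 2,3,6,7): 1⊕0⊕1⊕0 = 0
s4 (pos 4,5,6,7): 0⊕0⊕1⊕0 = 1
Syndrome s4…s1 = 101 → error at position 5.
Flip position 5: 1100010 → 1100110
Read data bits from positions 3,5,6,7: 0110

0110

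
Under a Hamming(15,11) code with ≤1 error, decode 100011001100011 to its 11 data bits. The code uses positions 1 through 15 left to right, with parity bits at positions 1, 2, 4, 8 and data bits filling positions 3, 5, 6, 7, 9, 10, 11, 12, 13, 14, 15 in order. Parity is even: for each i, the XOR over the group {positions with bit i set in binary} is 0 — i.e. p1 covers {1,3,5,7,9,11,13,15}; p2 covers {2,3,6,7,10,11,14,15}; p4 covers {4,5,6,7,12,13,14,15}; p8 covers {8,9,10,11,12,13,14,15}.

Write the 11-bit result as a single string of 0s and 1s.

01101100011

s1 (pos 1,3,5,7,9,11,13,15): 1⊕0⊕1⊕0⊕1⊕0⊕0⊕1 = 0
s2 (pos 2,3,6,7,10,11,14,15): 0⊕0⊕1⊕0⊕1⊕0⊕1⊕1 = 0
s4 (pos 4,5,6,7,12,13,14,15): 0⊕1⊕1⊕0⊕0⊕0⊕1⊕1 = 0
s8 (pos 8,9,10,11,12,13,14,15): 0⊕1⊕1⊕0⊕0⊕0⊕1⊕1 = 0
Syndrome s8…s1 = 0000 → no error.
Read data bits from positions 3,5,6,7,9,10,11,12,13,14,15: 01101100011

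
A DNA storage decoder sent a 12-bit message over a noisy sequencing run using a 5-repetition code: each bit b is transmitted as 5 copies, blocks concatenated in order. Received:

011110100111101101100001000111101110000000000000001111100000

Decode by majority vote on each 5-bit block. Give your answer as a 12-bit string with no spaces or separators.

101101100010

Block 1 (01111): 4 ones → 1
Block 2 (01001): 2 ones → 0
Block 3 (11101): 4 ones → 1
Block 4 (10110): 3 ones → 1
Block 5 (00010): 1 one → 0
Block 6 (00111): 3 ones → 1
Block 7 (10111): 4 ones → 1
Block 8 (00000): 0 ones → 0
Block 9 (00000): 0 ones → 0
Block 10 (00000): 0 ones → 0
Block 11 (11111): 5 ones → 1
Block 12 (00000): 0 ones → 0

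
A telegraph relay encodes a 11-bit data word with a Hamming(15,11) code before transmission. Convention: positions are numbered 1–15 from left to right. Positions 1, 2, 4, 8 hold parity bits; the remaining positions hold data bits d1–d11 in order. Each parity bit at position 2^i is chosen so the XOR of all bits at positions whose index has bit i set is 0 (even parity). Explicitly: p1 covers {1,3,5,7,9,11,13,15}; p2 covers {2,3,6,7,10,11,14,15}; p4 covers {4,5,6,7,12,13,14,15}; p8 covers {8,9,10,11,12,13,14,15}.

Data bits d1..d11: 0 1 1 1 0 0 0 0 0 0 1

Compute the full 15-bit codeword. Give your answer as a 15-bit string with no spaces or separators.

110011110000001

Place data at non-parity positions: p1 p2 0 p4 1 1 1 p8 0 0 0 0 0 0 1
p1 (pos 1,3,5,7,9,11,13,15): XOR of data positions = 0⊕1⊕1⊕0⊕0⊕0⊕1 = 1
p2 (pos 2,3,6,7,10,11,14,15): XOR of data positions = 0⊕1⊕1⊕0⊕0⊕0⊕1 = 1
p4 (pos 4,5,6,7,12,13,14,15): XOR of data positions = 1⊕1⊕1⊕0⊕0⊕0⊕1 = 0
p8 (pos 8,9,10,11,12,13,14,15): XOR of data positions = 0⊕0⊕0⊕0⊕0⊕0⊕1 = 1
Codeword: 110011110000001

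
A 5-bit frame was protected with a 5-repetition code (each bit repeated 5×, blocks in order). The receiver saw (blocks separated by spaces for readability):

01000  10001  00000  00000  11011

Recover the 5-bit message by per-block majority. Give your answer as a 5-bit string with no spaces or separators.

00001

Block 1 (01000): 1 one → 0
Block 2 (10001): 2 ones → 0
Block 3 (00000): 0 ones → 0
Block 4 (00000): 0 ones → 0
Block 5 (11011): 4 ones → 1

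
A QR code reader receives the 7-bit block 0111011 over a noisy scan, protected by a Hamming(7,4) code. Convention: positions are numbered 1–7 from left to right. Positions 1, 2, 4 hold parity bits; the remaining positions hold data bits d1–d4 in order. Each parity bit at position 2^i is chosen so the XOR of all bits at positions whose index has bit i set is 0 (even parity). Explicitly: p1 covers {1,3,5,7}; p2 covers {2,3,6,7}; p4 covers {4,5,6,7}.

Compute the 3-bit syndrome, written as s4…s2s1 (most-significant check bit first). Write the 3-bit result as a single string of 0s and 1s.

s1 (pos 1,3,5,7): 0⊕1⊕0⊕1 = 0
s2 (pos 2,3,6,7): 1⊕1⊕1⊕1 = 0
s4 (pos 4,5,6,7): 1⊕0⊕1⊕1 = 1
Syndrome s4…s1 = 100 → error at position 4.

100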